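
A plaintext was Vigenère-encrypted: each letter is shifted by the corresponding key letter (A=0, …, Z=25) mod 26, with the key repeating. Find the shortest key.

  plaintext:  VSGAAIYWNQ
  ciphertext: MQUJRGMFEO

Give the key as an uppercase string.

  i= 0: M-V = 17 → R
  i= 1: Q-S = 24 → Y
  i= 2: U-G = 14 → O
  i= 3: J-A =  9 → J
  i= 4: R-A = 17 → R
  i= 5: G-I = 24 → Y
  i= 6: M-Y = 14 → O
  i= 7: F-W =  9 → J
  i= 8: E-N = 17 → R
  i= 9: O-Q = 24 → Y
  shifts repeat with period 4: RYOJ

RYOJ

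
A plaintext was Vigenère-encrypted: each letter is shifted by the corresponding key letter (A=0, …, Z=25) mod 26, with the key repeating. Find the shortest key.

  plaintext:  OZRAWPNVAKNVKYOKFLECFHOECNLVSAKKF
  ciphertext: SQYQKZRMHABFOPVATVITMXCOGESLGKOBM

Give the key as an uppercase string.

  i= 0: S-O =  4 → E
  i= 1: Q-Z = 17 → R
  i= 2: Y-R =  7 → H
  i= 3: Q-A = 16 → Q
  i= 4: K-W = 14 → O
  i= 5: Z-P = 10 → K
  i= 6: R-N =  4 → E
  i= 7: M-V = 17 → R
  i= 8: H-A =  7 → H
  i= 9: A-K = 16 → Q
  i=10: B-N = 14 → O
  i=11: F-V = 10 → K
  i=12: O-K =  4 → E
  i=13: P-Y = 17 → R
  i=14: V-O =  7 → H
  i=15: A-K = 16 → Q
  i=16: T-F = 14 → O
  i=17: V-L = 10 → K
  i=18: I-E =  4 → E
  i=19: T-C = 17 → R
  i=20: M-F =  7 → H
  i=21: X-H = 16 → Q
  i=22: C-O = 14 → O
  i=23: O-E = 10 → K
  i=24: G-C =  4 → E
  i=25: E-N = 17 → R
  i=26: S-L =  7 → H
  i=27: L-V = 16 → Q
  i=28: G-S = 14 → O
  i=29: K-A = 10 → K
  i=30: O-K =  4 → E
  i=31: B-K = 17 → R
  i=32: M-F =  7 → H
  shifts repeat with period 6: ERHQOK

ERHQOK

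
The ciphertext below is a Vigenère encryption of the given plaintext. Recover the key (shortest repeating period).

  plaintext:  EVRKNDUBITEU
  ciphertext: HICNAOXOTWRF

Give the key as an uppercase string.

  i= 0: H-E =  3 → D
  i= 1: I-V = 13 → N
  i= 2: C-R = 11 → L
  i= 3: N-K =  3 → D
  i= 4: A-N = 13 → N
  i= 5: O-D = 11 → L
  i= 6: X-U =  3 → D
  i= 7: O-B = 13 → N
  i= 8: T-I = 11 → L
  i= 9: W-T =  3 → D
  i=10: R-E = 13 → N
  i=11: F-U = 11 → L
  shifts repeat with period 3: DNL

DNL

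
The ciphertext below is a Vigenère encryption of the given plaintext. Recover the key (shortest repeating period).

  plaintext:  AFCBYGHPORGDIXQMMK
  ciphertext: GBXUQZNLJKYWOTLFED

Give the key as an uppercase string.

  i= 0: G-A =  6 → G
  i= 1: B-F = 22 → W
  i= 2: X-C = 21 → V
  i= 3: U-B = 19 → T
  i= 4: Q-Y = 18 → S
  i= 5: Z-G = 19 → T
  i= 6: N-H =  6 → G
  i= 7: L-P = 22 → W
  i= 8: J-O = 21 → V
  i= 9: K-R = 19 → T
  i=10: Y-G = 18 → S
  i=11: W-D = 19 → T
  i=12: O-I =  6 → G
  i=13: T-X = 22 → W
  i=14: L-Q = 21 → V
  i=15: F-M = 19 → T
  i=16: E-M = 18 → S
  i=17: D-K = 19 → T
  shifts repeat with period 6: GWVTST

GWVTST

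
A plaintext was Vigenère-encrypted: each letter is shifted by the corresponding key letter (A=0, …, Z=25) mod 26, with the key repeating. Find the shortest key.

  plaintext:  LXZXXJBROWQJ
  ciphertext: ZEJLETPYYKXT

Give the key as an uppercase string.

  i= 0: Z-L = 14 → O
  i= 1: E-X =  7 → H
  i= 2: J-Z = 10 → K
  i= 3: L-X = 14 → O
  i= 4: E-X =  7 → H
  i= 5: T-J = 10 → K
  i= 6: P-B = 14 → O
  i= 7: Y-R =  7 → H
  i= 8: Y-O = 10 → K
  i= 9: K-W = 14 → O
  i=10: X-Q =  7 → H
  i=11: T-J = 10 → K
  shifts repeat with period 3: OHK

OHK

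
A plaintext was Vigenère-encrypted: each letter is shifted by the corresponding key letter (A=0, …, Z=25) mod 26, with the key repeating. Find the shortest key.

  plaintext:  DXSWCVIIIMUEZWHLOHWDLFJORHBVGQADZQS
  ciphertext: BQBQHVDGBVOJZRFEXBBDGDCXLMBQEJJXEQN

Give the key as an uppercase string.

YTJUFAV

  i= 0: B-D = 24 → Y
  i= 1: Q-X = 19 → T
  i= 2: B-S =  9 → J
  i= 3: Q-W = 20 → U
  i= 4: H-C =  5 → F
  i= 5: V-V =  0 → A
  i= 6: D-I = 21 → V
  i= 7: G-I = 24 → Y
  i= 8: B-I = 19 → T
  i= 9: V-M =  9 → J
  i=10: O-U = 20 → U
  i=11: J-E =  5 → F
  i=12: Z-Z =  0 → A
  i=13: R-W = 21 → V
  i=14: F-H = 24 → Y
  i=15: E-L = 19 → T
  i=16: X-O =  9 → J
  i=17: B-H = 20 → U
  i=18: B-W =  5 → F
  i=19: D-D =  0 → A
  i=20: G-L = 21 → V
  i=21: D-F = 24 → Y
  i=22: C-J = 19 → T
  i=23: X-O =  9 → J
  i=24: L-R = 20 → U
  i=25: M-H =  5 → F
  i=26: B-B =  0 → A
  i=27: Q-V = 21 → V
  i=28: E-G = 24 → Y
  i=29: J-Q = 19 → T
  i=30: J-A =  9 → J
  i=31: X-D = 20 → U
  i=32: E-Z =  5 → F
  i=33: Q-Q =  0 → A
  i=34: N-S = 21 → V
  shifts repeat with period 7: YTJUFAV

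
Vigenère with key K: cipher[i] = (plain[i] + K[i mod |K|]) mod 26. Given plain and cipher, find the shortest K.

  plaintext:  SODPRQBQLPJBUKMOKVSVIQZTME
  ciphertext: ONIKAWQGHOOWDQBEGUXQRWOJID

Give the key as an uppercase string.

  i= 0: O-S = 22 → W
  i= 1: N-O = 25 → Z
  i= 2: I-D =  5 → F
  i= 3: K-P = 21 → V
  i= 4: A-R =  9 → J
  i= 5: W-Q =  6 → G
  i= 6: Q-B = 15 → P
  i= 7: G-Q = 16 → Q
  i= 8: H-L = 22 → W
  i= 9: O-P = 25 → Z
  i=10: O-J =  5 → F
  i=11: W-B = 21 → V
  i=12: D-U =  9 → J
  i=13: Q-K =  6 → G
  i=14: B-M = 15 → P
  i=15: E-O = 16 → Q
  i=16: G-K = 22 → W
  i=17: U-V = 25 → Z
  i=18: X-S =  5 → F
  i=19: Q-V = 21 → V
  i=20: R-I =  9 → J
  i=21: W-Q =  6 → G
  i=22: O-Z = 15 → P
  i=23: J-T = 16 → Q
  i=24: I-M = 22 → W
  i=25: D-E = 25 → Z
  shifts repeat with period 8: WZFVJGPQ

WZFVJGPQ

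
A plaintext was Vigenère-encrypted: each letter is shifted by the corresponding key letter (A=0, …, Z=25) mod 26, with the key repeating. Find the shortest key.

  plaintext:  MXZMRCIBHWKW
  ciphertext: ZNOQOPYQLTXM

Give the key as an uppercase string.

  i= 0: Z-M = 13 → N
  i= 1: N-X = 16 → Q
  i= 2: O-Z = 15 → P
  i= 3: Q-M =  4 → E
  i= 4: O-R = 23 → X
  i= 5: P-C = 13 → N
  i= 6: Y-I = 16 → Q
  i= 7: Q-B = 15 → P
  i= 8: L-H =  4 → E
  i= 9: T-W = 23 → X
  i=10: X-K = 13 → N
  i=11: M-W = 16 → Q
  shifts repeat with period 5: NQPEX

NQPEX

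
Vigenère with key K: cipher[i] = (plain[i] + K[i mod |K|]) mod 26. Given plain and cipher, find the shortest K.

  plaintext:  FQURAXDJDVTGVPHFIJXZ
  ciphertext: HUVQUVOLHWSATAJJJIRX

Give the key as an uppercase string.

CEBZUYL

  i= 0: H-F =  2 → C
  i= 1: U-Q =  4 → E
  i= 2: V-U =  1 → B
  i= 3: Q-R = 25 → Z
  i= 4: U-A = 20 → U
  i= 5: V-X = 24 → Y
  i= 6: O-D = 11 → L
  i= 7: L-J =  2 → C
  i= 8: H-D =  4 → E
  i= 9: W-V =  1 → B
  i=10: S-T = 25 → Z
  i=11: A-G = 20 → U
  i=12: T-V = 24 → Y
  i=13: A-P = 11 → L
  i=14: J-H =  2 → C
  i=15: J-F =  4 → E
  i=16: J-I =  1 → B
  i=17: I-J = 25 → Z
  i=18: R-X = 20 → U
  i=19: X-Z = 24 → Y
  shifts repeat with period 7: CEBZUYL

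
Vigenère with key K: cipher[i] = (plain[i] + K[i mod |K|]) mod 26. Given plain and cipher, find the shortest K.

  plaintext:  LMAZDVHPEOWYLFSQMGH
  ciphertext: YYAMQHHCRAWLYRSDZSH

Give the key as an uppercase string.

  i= 0: Y-L = 13 → N
  i= 1: Y-M = 12 → M
  i= 2: A-A =  0 → A
  i= 3: M-Z = 13 → N
  i= 4: Q-D = 13 → N
  i= 5: H-V = 12 → M
  i= 6: H-H =  0 → A
  i= 7: C-P = 13 → N
  i= 8: R-E = 13 → N
  i= 9: A-O = 12 → M
  i=10: W-W =  0 → A
  i=11: L-Y = 13 → N
  i=12: Y-L = 13 → N
  i=13: R-F = 12 → M
  i=14: S-S =  0 → A
  i=15: D-Q = 13 → N
  i=16: Z-M = 13 → N
  i=17: S-G = 12 → M
  i=18: H-H =  0 → A
  shifts repeat with period 4: NMAN

NMAN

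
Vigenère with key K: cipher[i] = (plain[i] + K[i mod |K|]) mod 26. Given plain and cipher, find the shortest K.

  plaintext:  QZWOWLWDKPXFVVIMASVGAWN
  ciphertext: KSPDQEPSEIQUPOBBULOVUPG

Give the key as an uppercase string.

UTTP

  i= 0: K-Q = 20 → U
  i= 1: S-Z = 19 → T
  i= 2: P-W = 19 → T
  i= 3: D-O = 15 → P
  i= 4: Q-W = 20 → U
  i= 5: E-L = 19 → T
  i= 6: P-W = 19 → T
  i= 7: S-D = 15 → P
  i= 8: E-K = 20 → U
  i= 9: I-P = 19 → T
  i=10: Q-X = 19 → T
  i=11: U-F = 15 → P
  i=12: P-V = 20 → U
  i=13: O-V = 19 → T
  i=14: B-I = 19 → T
  i=15: B-M = 15 → P
  i=16: U-A = 20 → U
  i=17: L-S = 19 → T
  i=18: O-V = 19 → T
  i=19: V-G = 15 → P
  i=20: U-A = 20 → U
  i=21: P-W = 19 → T
  i=22: G-N = 19 → T
  shifts repeat with period 4: UTTP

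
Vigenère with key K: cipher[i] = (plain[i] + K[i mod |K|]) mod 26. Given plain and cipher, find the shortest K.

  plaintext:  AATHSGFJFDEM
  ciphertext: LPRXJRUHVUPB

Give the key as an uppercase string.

  i= 0: L-A = 11 → L
  i= 1: P-A = 15 → P
  i= 2: R-T = 24 → Y
  i= 3: X-H = 16 → Q
  i= 4: J-S = 17 → R
  i= 5: R-G = 11 → L
  i= 6: U-F = 15 → P
  i= 7: H-J = 24 → Y
  i= 8: V-F = 16 → Q
  i= 9: U-D = 17 → R
  i=10: P-E = 11 → L
  i=11: B-M = 15 → P
  shifts repeat with period 5: LPYQR

LPYQR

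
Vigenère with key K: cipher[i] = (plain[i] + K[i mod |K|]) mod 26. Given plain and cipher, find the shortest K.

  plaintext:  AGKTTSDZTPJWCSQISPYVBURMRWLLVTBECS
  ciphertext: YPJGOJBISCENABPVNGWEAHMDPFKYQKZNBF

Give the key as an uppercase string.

  i= 0: Y-A = 24 → Y
  i= 1: P-G =  9 → J
  i= 2: J-K = 25 → Z
  i= 3: G-T = 13 → N
  i= 4: O-T = 21 → V
  i= 5: J-S = 17 → R
  i= 6: B-D = 24 → Y
  i= 7: I-Z =  9 → J
  i= 8: S-T = 25 → Z
  i= 9: C-P = 13 → N
  i=10: E-J = 21 → V
  i=11: N-W = 17 → R
  i=12: A-C = 24 → Y
  i=13: B-S =  9 → J
  i=14: P-Q = 25 → Z
  i=15: V-I = 13 → N
  i=16: N-S = 21 → V
  i=17: G-P = 17 → R
  i=18: W-Y = 24 → Y
  i=19: E-V =  9 → J
  i=20: A-B = 25 → Z
  i=21: H-U = 13 → N
  i=22: M-R = 21 → V
  i=23: D-M = 17 → R
  i=24: P-R = 24 → Y
  i=25: F-W =  9 → J
  i=26: K-L = 25 → Z
  i=27: Y-L = 13 → N
  i=28: Q-V = 21 → V
  i=29: K-T = 17 → R
  i=30: Z-B = 24 → Y
  i=31: N-E =  9 → J
  i=32: B-C = 25 → Z
  i=33: F-S = 13 → N
  shifts repeat with period 6: YJZNVR

YJZNVR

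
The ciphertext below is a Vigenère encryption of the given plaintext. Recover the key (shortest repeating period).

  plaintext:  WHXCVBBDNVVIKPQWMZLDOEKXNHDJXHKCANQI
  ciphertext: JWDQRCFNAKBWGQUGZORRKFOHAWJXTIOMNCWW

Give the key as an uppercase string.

NPGOWBEK

  i= 0: J-W = 13 → N
  i= 1: W-H = 15 → P
  i= 2: D-X =  6 → G
  i= 3: Q-C = 14 → O
  i= 4: R-V = 22 → W
  i= 5: C-B =  1 → B
  i= 6: F-B =  4 → E
  i= 7: N-D = 10 → K
  i= 8: A-N = 13 → N
  i= 9: K-V = 15 → P
  i=10: B-V =  6 → G
  i=11: W-I = 14 → O
  i=12: G-K = 22 → W
  i=13: Q-P =  1 → B
  i=14: U-Q =  4 → E
  i=15: G-W = 10 → K
  i=16: Z-M = 13 → N
  i=17: O-Z = 15 → P
  i=18: R-L =  6 → G
  i=19: R-D = 14 → O
  i=20: K-O = 22 → W
  i=21: F-E =  1 → B
  i=22: O-K =  4 → E
  i=23: H-X = 10 → K
  i=24: A-N = 13 → N
  i=25: W-H = 15 → P
  i=26: J-D =  6 → G
  i=27: X-J = 14 → O
  i=28: T-X = 22 → W
  i=29: I-H =  1 → B
  i=30: O-K =  4 → E
  i=31: M-C = 10 → K
  i=32: N-A = 13 → N
  i=33: C-N = 15 → P
  i=34: W-Q =  6 → G
  i=35: W-I = 14 → O
  shifts repeat with period 8: NPGOWBEK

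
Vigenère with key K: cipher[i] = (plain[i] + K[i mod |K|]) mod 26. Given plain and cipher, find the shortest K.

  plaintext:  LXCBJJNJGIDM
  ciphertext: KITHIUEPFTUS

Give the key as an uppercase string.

  i= 0: K-L = 25 → Z
  i= 1: I-X = 11 → L
  i= 2: T-C = 17 → R
  i= 3: H-B =  6 → G
  i= 4: I-J = 25 → Z
  i= 5: U-J = 11 → L
  i= 6: E-N = 17 → R
  i= 7: P-J =  6 → G
  i= 8: F-G = 25 → Z
  i= 9: T-I = 11 → L
  i=10: U-D = 17 → R
  i=11: S-M =  6 → G
  shifts repeat with period 4: ZLRG

ZLRG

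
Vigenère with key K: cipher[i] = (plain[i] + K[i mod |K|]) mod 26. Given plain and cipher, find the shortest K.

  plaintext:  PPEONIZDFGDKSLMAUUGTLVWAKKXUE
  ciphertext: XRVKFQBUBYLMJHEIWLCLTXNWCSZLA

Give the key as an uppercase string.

  i= 0: X-P =  8 → I
  i= 1: R-P =  2 → C
  i= 2: V-E = 17 → R
  i= 3: K-O = 22 → W
  i= 4: F-N = 18 → S
  i= 5: Q-I =  8 → I
  i= 6: B-Z =  2 → C
  i= 7: U-D = 17 → R
  i= 8: B-F = 22 → W
  i= 9: Y-G = 18 → S
  i=10: L-D =  8 → I
  i=11: M-K =  2 → C
  i=12: J-S = 17 → R
  i=13: H-L = 22 → W
  i=14: E-M = 18 → S
  i=15: I-A =  8 → I
  i=16: W-U =  2 → C
  i=17: L-U = 17 → R
  i=18: C-G = 22 → W
  i=19: L-T = 18 → S
  i=20: T-L =  8 → I
  i=21: X-V =  2 → C
  i=22: N-W = 17 → R
  i=23: W-A = 22 → W
  i=24: C-K = 18 → S
  i=25: S-K =  8 → I
  i=26: Z-X =  2 → C
  i=27: L-U = 17 → R
  i=28: A-E = 22 → W
  shifts repeat with period 5: ICRWS

ICRWS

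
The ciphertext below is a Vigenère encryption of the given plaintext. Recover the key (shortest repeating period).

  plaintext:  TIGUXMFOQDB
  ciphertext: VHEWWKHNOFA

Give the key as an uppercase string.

  i= 0: V-T =  2 → C
  i= 1: H-I = 25 → Z
  i= 2: E-G = 24 → Y
  i= 3: W-U =  2 → C
  i= 4: W-X = 25 → Z
  i= 5: K-M = 24 → Y
  i= 6: H-F =  2 → C
  i= 7: N-O = 25 → Z
  i= 8: O-Q = 24 → Y
  i= 9: F-D =  2 → C
  i=10: A-B = 25 → Z
  shifts repeat with period 3: CZY

CZY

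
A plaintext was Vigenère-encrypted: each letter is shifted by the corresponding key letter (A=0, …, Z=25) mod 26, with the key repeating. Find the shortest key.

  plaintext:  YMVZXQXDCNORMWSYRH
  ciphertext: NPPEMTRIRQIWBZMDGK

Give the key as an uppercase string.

  i= 0: N-Y = 15 → P
  i= 1: P-M =  3 → D
  i= 2: P-V = 20 → U
  i= 3: E-Z =  5 → F
  i= 4: M-X = 15 → P
  i= 5: T-Q =  3 → D
  i= 6: R-X = 20 → U
  i= 7: I-D =  5 → F
  i= 8: R-C = 15 → P
  i= 9: Q-N =  3 → D
  i=10: I-O = 20 → U
  i=11: W-R =  5 → F
  i=12: B-M = 15 → P
  i=13: Z-W =  3 → D
  i=14: M-S = 20 → U
  i=15: D-Y =  5 → F
  i=16: G-R = 15 → P
  i=17: K-H =  3 → D
  shifts repeat with period 4: PDUF

PDUF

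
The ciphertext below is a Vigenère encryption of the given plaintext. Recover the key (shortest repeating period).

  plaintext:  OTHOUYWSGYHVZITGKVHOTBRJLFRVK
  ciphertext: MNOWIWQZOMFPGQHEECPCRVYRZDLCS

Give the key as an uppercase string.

YUHIO

  i= 0: M-O = 24 → Y
  i= 1: N-T = 20 → U
  i= 2: O-H =  7 → H
  i= 3: W-O =  8 → I
  i= 4: I-U = 14 → O
  i= 5: W-Y = 24 → Y
  i= 6: Q-W = 20 → U
  i= 7: Z-S =  7 → H
  i= 8: O-G =  8 → I
  i= 9: M-Y = 14 → O
  i=10: F-H = 24 → Y
  i=11: P-V = 20 → U
  i=12: G-Z =  7 → H
  i=13: Q-I =  8 → I
  i=14: H-T = 14 → O
  i=15: E-G = 24 → Y
  i=16: E-K = 20 → U
  i=17: C-V =  7 → H
  i=18: P-H =  8 → I
  i=19: C-O = 14 → O
  i=20: R-T = 24 → Y
  i=21: V-B = 20 → U
  i=22: Y-R =  7 → H
  i=23: R-J =  8 → I
  i=24: Z-L = 14 → O
  i=25: D-F = 24 → Y
  i=26: L-R = 20 → U
  i=27: C-V =  7 → H
  i=28: S-K =  8 → I
  shifts repeat with period 5: YUHIO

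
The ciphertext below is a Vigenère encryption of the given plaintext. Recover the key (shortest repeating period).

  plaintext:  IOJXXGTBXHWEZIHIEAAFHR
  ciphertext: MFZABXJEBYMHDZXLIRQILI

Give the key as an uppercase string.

ERQD

  i= 0: M-I =  4 → E
  i= 1: F-O = 17 → R
  i= 2: Z-J = 16 → Q
  i= 3: A-X =  3 → D
  i= 4: B-X =  4 → E
  i= 5: X-G = 17 → R
  i= 6: J-T = 16 → Q
  i= 7: E-B =  3 → D
  i= 8: B-X =  4 → E
  i= 9: Y-H = 17 → R
  i=10: M-W = 16 → Q
  i=11: H-E =  3 → D
  i=12: D-Z =  4 → E
  i=13: Z-I = 17 → R
  i=14: X-H = 16 → Q
  i=15: L-I =  3 → D
  i=16: I-E =  4 → E
  i=17: R-A = 17 → R
  i=18: Q-A = 16 → Q
  i=19: I-F =  3 → D
  i=20: L-H =  4 → E
  i=21: I-R = 17 → R
  shifts repeat with period 4: ERQD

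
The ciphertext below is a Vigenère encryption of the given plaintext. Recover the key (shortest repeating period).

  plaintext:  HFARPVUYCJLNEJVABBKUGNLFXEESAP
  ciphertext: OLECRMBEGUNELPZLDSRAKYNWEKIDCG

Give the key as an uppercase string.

  i= 0: O-H =  7 → H
  i= 1: L-F =  6 → G
  i= 2: E-A =  4 → E
  i= 3: C-R = 11 → L
  i= 4: R-P =  2 → C
  i= 5: M-V = 17 → R
  i= 6: B-U =  7 → H
  i= 7: E-Y =  6 → G
  i= 8: G-C =  4 → E
  i= 9: U-J = 11 → L
  i=10: N-L =  2 → C
  i=11: E-N = 17 → R
  i=12: L-E =  7 → H
  i=13: P-J =  6 → G
  i=14: Z-V =  4 → E
  i=15: L-A = 11 → L
  i=16: D-B =  2 → C
  i=17: S-B = 17 → R
  i=18: R-K =  7 → H
  i=19: A-U =  6 → G
  i=20: K-G =  4 → E
  i=21: Y-N = 11 → L
  i=22: N-L =  2 → C
  i=23: W-F = 17 → R
  i=24: E-X =  7 → H
  i=25: K-E =  6 → G
  i=26: I-E =  4 → E
  i=27: D-S = 11 → L
  i=28: C-A =  2 → C
  i=29: G-P = 17 → R
  shifts repeat with period 6: HGELCR

HGELCR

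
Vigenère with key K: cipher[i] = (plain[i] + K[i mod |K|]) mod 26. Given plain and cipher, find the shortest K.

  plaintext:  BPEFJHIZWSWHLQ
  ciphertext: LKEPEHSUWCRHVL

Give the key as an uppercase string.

KVA

  i= 0: L-B = 10 → K
  i= 1: K-P = 21 → V
  i= 2: E-E =  0 → A
  i= 3: P-F = 10 → K
  i= 4: E-J = 21 → V
  i= 5: H-H =  0 → A
  i= 6: S-I = 10 → K
  i= 7: U-Z = 21 → V
  i= 8: W-W =  0 → A
  i= 9: C-S = 10 → K
  i=10: R-W = 21 → V
  i=11: H-H =  0 → A
  i=12: V-L = 10 → K
  i=13: L-Q = 21 → V
  shifts repeat with period 3: KVA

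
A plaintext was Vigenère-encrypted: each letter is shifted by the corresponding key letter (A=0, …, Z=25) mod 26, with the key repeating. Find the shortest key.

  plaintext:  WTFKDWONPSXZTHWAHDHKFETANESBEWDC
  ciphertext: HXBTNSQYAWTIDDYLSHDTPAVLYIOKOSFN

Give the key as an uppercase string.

LEWJKWCL

  i= 0: H-W = 11 → L
  i= 1: X-T =  4 → E
  i= 2: B-F = 22 → W
  i= 3: T-K =  9 → J
  i= 4: N-D = 10 → K
  i= 5: S-W = 22 → W
  i= 6: Q-O =  2 → C
  i= 7: Y-N = 11 → L
  i= 8: A-P = 11 → L
  i= 9: W-S =  4 → E
  i=10: T-X = 22 → W
  i=11: I-Z =  9 → J
  i=12: D-T = 10 → K
  i=13: D-H = 22 → W
  i=14: Y-W =  2 → C
  i=15: L-A = 11 → L
  i=16: S-H = 11 → L
  i=17: H-D =  4 → E
  i=18: D-H = 22 → W
  i=19: T-K =  9 → J
  i=20: P-F = 10 → K
  i=21: A-E = 22 → W
  i=22: V-T =  2 → C
  i=23: L-A = 11 → L
  i=24: Y-N = 11 → L
  i=25: I-E =  4 → E
  i=26: O-S = 22 → W
  i=27: K-B =  9 → J
  i=28: O-E = 10 → K
  i=29: S-W = 22 → W
  i=30: F-D =  2 → C
  i=31: N-C = 11 → L
  shifts repeat with period 8: LEWJKWCL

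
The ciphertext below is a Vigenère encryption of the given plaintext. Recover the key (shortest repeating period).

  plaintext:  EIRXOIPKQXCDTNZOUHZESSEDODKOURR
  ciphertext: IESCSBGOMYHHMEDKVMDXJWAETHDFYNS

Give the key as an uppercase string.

EWBFETR

  i= 0: I-E =  4 → E
  i= 1: E-I = 22 → W
  i= 2: S-R =  1 → B
  i= 3: C-X =  5 → F
  i= 4: S-O =  4 → E
  i= 5: B-I = 19 → T
  i= 6: G-P = 17 → R
  i= 7: O-K =  4 → E
  i= 8: M-Q = 22 → W
  i= 9: Y-X =  1 → B
  i=10: H-C =  5 → F
  i=11: H-D =  4 → E
  i=12: M-T = 19 → T
  i=13: E-N = 17 → R
  i=14: D-Z =  4 → E
  i=15: K-O = 22 → W
  i=16: V-U =  1 → B
  i=17: M-H =  5 → F
  i=18: D-Z =  4 → E
  i=19: X-E = 19 → T
  i=20: J-S = 17 → R
  i=21: W-S =  4 → E
  i=22: A-E = 22 → W
  i=23: E-D =  1 → B
  i=24: T-O =  5 → F
  i=25: H-D =  4 → E
  i=26: D-K = 19 → T
  i=27: F-O = 17 → R
  i=28: Y-U =  4 → E
  i=29: N-R = 22 → W
  i=30: S-R =  1 → B
  shifts repeat with period 7: EWBFETR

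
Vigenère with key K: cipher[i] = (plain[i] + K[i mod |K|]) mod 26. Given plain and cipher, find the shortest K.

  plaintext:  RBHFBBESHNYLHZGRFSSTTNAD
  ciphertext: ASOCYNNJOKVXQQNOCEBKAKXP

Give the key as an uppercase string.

JRHXXM

  i= 0: A-R =  9 → J
  i= 1: S-B = 17 → R
  i= 2: O-H =  7 → H
  i= 3: C-F = 23 → X
  i= 4: Y-B = 23 → X
  i= 5: N-B = 12 → M
  i= 6: N-E =  9 → J
  i= 7: J-S = 17 → R
  i= 8: O-H =  7 → H
  i= 9: K-N = 23 → X
  i=10: V-Y = 23 → X
  i=11: X-L = 12 → M
  i=12: Q-H =  9 → J
  i=13: Q-Z = 17 → R
  i=14: N-G =  7 → H
  i=15: O-R = 23 → X
  i=16: C-F = 23 → X
  i=17: E-S = 12 → M
  i=18: B-S =  9 → J
  i=19: K-T = 17 → R
  i=20: A-T =  7 → H
  i=21: K-N = 23 → X
  i=22: X-A = 23 → X
  i=23: P-D = 12 → M
  shifts repeat with period 6: JRHXXM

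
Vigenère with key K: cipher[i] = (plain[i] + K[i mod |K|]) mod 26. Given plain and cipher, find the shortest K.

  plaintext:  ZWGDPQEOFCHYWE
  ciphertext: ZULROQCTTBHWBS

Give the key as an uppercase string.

AYFOZ

  i= 0: Z-Z =  0 → A
  i= 1: U-W = 24 → Y
  i= 2: L-G =  5 → F
  i= 3: R-D = 14 → O
  i= 4: O-P = 25 → Z
  i= 5: Q-Q =  0 → A
  i= 6: C-E = 24 → Y
  i= 7: T-O =  5 → F
  i= 8: T-F = 14 → O
  i= 9: B-C = 25 → Z
  i=10: H-H =  0 → A
  i=11: W-Y = 24 → Y
  i=12: B-W =  5 → F
  i=13: S-E = 14 → O
  shifts repeat with period 5: AYFOZ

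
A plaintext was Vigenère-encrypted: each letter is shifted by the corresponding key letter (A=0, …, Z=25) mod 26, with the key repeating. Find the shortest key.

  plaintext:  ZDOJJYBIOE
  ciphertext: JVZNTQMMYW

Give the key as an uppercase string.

  i= 0: J-Z = 10 → K
  i= 1: V-D = 18 → S
  i= 2: Z-O = 11 → L
  i= 3: N-J =  4 → E
  i= 4: T-J = 10 → K
  i= 5: Q-Y = 18 → S
  i= 6: M-B = 11 → L
  i= 7: M-I =  4 → E
  i= 8: Y-O = 10 → K
  i= 9: W-E = 18 → S
  shifts repeat with period 4: KSLE

KSLE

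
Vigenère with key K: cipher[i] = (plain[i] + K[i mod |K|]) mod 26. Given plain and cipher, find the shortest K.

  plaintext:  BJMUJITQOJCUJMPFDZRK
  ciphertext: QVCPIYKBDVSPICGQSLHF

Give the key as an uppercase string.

PMQVZQRL

  i= 0: Q-B = 15 → P
  i= 1: V-J = 12 → M
  i= 2: C-M = 16 → Q
  i= 3: P-U = 21 → V
  i= 4: I-J = 25 → Z
  i= 5: Y-I = 16 → Q
  i= 6: K-T = 17 → R
  i= 7: B-Q = 11 → L
  i= 8: D-O = 15 → P
  i= 9: V-J = 12 → M
  i=10: S-C = 16 → Q
  i=11: P-U = 21 → V
  i=12: I-J = 25 → Z
  i=13: C-M = 16 → Q
  i=14: G-P = 17 → R
  i=15: Q-F = 11 → L
  i=16: S-D = 15 → P
  i=17: L-Z = 12 → M
  i=18: H-R = 16 → Q
  i=19: F-K = 21 → V
  shifts repeat with period 8: PMQVZQRL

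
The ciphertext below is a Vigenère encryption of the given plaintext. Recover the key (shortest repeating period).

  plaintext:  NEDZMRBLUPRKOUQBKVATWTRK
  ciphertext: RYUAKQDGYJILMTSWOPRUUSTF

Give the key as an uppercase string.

  i= 0: R-N =  4 → E
  i= 1: Y-E = 20 → U
  i= 2: U-D = 17 → R
  i= 3: A-Z =  1 → B
  i= 4: K-M = 24 → Y
  i= 5: Q-R = 25 → Z
  i= 6: D-B =  2 → C
  i= 7: G-L = 21 → V
  i= 8: Y-U =  4 → E
  i= 9: J-P = 20 → U
  i=10: I-R = 17 → R
  i=11: L-K =  1 → B
  i=12: M-O = 24 → Y
  i=13: T-U = 25 → Z
  i=14: S-Q =  2 → C
  i=15: W-B = 21 → V
  i=16: O-K =  4 → E
  i=17: P-V = 20 → U
  i=18: R-A = 17 → R
  i=19: U-T =  1 → B
  i=20: U-W = 24 → Y
  i=21: S-T = 25 → Z
  i=22: T-R =  2 → C
  i=23: F-K = 21 → V
  shifts repeat with period 8: EURBYZCV

EURBYZCV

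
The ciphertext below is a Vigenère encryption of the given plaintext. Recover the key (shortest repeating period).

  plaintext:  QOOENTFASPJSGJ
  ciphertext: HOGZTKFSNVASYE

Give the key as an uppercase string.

  i= 0: H-Q = 17 → R
  i= 1: O-O =  0 → A
  i= 2: G-O = 18 → S
  i= 3: Z-E = 21 → V
  i= 4: T-N =  6 → G
  i= 5: K-T = 17 → R
  i= 6: F-F =  0 → A
  i= 7: S-A = 18 → S
  i= 8: N-S = 21 → V
  i= 9: V-P =  6 → G
  i=10: A-J = 17 → R
  i=11: S-S =  0 → A
  i=12: Y-G = 18 → S
  i=13: E-J = 21 → V
  shifts repeat with period 5: RASVG

RASVG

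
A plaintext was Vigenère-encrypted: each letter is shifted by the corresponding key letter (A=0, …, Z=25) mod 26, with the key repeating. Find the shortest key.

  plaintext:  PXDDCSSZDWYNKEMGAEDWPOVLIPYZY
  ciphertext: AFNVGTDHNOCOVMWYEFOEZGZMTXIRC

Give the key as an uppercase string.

LIKSEB

  i= 0: A-P = 11 → L
  i= 1: F-X =  8 → I
  i= 2: N-D = 10 → K
  i= 3: V-D = 18 → S
  i= 4: G-C =  4 → E
  i= 5: T-S =  1 → B
  i= 6: D-S = 11 → L
  i= 7: H-Z =  8 → I
  i= 8: N-D = 10 → K
  i= 9: O-W = 18 → S
  i=10: C-Y =  4 → E
  i=11: O-N =  1 → B
  i=12: V-K = 11 → L
  i=13: M-E =  8 → I
  i=14: W-M = 10 → K
  i=15: Y-G = 18 → S
  i=16: E-A =  4 → E
  i=17: F-E =  1 → B
  i=18: O-D = 11 → L
  i=19: E-W =  8 → I
  i=20: Z-P = 10 → K
  i=21: G-O = 18 → S
  i=22: Z-V =  4 → E
  i=23: M-L =  1 → B
  i=24: T-I = 11 → L
  i=25: X-P =  8 → I
  i=26: I-Y = 10 → K
  i=27: R-Z = 18 → S
  i=28: C-Y =  4 → E
  shifts repeat with period 6: LIKSEB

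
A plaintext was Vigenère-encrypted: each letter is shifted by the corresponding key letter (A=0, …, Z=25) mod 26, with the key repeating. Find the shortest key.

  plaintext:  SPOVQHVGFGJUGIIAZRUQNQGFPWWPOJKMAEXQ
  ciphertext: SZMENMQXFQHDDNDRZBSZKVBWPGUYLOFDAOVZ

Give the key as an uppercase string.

  i= 0: S-S =  0 → A
  i= 1: Z-P = 10 → K
  i= 2: M-O = 24 → Y
  i= 3: E-V =  9 → J
  i= 4: N-Q = 23 → X
  i= 5: M-H =  5 → F
  i= 6: Q-V = 21 → V
  i= 7: X-G = 17 → R
  i= 8: F-F =  0 → A
  i= 9: Q-G = 10 → K
  i=10: H-J = 24 → Y
  i=11: D-U =  9 → J
  i=12: D-G = 23 → X
  i=13: N-I =  5 → F
  i=14: D-I = 21 → V
  i=15: R-A = 17 → R
  i=16: Z-Z =  0 → A
  i=17: B-R = 10 → K
  i=18: S-U = 24 → Y
  i=19: Z-Q =  9 → J
  i=20: K-N = 23 → X
  i=21: V-Q =  5 → F
  i=22: B-G = 21 → V
  i=23: W-F = 17 → R
  i=24: P-P =  0 → A
  i=25: G-W = 10 → K
  i=26: U-W = 24 → Y
  i=27: Y-P =  9 → J
  i=28: L-O = 23 → X
  i=29: O-J =  5 → F
  i=30: F-K = 21 → V
  i=31: D-M = 17 → R
  i=32: A-A =  0 → A
  i=33: O-E = 10 → K
  i=34: V-X = 24 → Y
  i=35: Z-Q =  9 → J
  shifts repeat with period 8: AKYJXFVR

AKYJXFVR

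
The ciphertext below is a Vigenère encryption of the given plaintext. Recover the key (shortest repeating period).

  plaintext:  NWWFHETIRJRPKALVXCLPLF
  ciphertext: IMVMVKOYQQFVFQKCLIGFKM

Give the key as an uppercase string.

  i= 0: I-N = 21 → V
  i= 1: M-W = 16 → Q
  i= 2: V-W = 25 → Z
  i= 3: M-F =  7 → H
  i= 4: V-H = 14 → O
  i= 5: K-E =  6 → G
  i= 6: O-T = 21 → V
  i= 7: Y-I = 16 → Q
  i= 8: Q-R = 25 → Z
  i= 9: Q-J =  7 → H
  i=10: F-R = 14 → O
  i=11: V-P =  6 → G
  i=12: F-K = 21 → V
  i=13: Q-A = 16 → Q
  i=14: K-L = 25 → Z
  i=15: C-V =  7 → H
  i=16: L-X = 14 → O
  i=17: I-C =  6 → G
  i=18: G-L = 21 → V
  i=19: F-P = 16 → Q
  i=20: K-L = 25 → Z
  i=21: M-F =  7 → H
  shifts repeat with period 6: VQZHOG

VQZHOG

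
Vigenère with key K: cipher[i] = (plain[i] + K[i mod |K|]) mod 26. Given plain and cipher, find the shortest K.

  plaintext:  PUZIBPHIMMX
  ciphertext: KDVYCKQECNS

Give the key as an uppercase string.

  i= 0: K-P = 21 → V
  i= 1: D-U =  9 → J
  i= 2: V-Z = 22 → W
  i= 3: Y-I = 16 → Q
  i= 4: C-B =  1 → B
  i= 5: K-P = 21 → V
  i= 6: Q-H =  9 → J
  i= 7: E-I = 22 → W
  i= 8: C-M = 16 → Q
  i= 9: N-M =  1 → B
  i=10: S-X = 21 → V
  shifts repeat with period 5: VJWQB

VJWQB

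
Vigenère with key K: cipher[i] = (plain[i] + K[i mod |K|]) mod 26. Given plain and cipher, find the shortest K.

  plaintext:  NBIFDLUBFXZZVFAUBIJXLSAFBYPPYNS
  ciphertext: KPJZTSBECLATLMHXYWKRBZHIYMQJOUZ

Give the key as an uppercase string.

  i= 0: K-N = 23 → X
  i= 1: P-B = 14 → O
  i= 2: J-I =  1 → B
  i= 3: Z-F = 20 → U
  i= 4: T-D = 16 → Q
  i= 5: S-L =  7 → H
  i= 6: B-U =  7 → H
  i= 7: E-B =  3 → D
  i= 8: C-F = 23 → X
  i= 9: L-X = 14 → O
  i=10: A-Z =  1 → B
  i=11: T-Z = 20 → U
  i=12: L-V = 16 → Q
  i=13: M-F =  7 → H
  i=14: H-A =  7 → H
  i=15: X-U =  3 → D
  i=16: Y-B = 23 → X
  i=17: W-I = 14 → O
  i=18: K-J =  1 → B
  i=19: R-X = 20 → U
  i=20: B-L = 16 → Q
  i=21: Z-S =  7 → H
  i=22: H-A =  7 → H
  i=23: I-F =  3 → D
  i=24: Y-B = 23 → X
  i=25: M-Y = 14 → O
  i=26: Q-P =  1 → B
  i=27: J-P = 20 → U
  i=28: O-Y = 16 → Q
  i=29: U-N =  7 → H
  i=30: Z-S =  7 → H
  shifts repeat with period 8: XOBUQHHD

XOBUQHHD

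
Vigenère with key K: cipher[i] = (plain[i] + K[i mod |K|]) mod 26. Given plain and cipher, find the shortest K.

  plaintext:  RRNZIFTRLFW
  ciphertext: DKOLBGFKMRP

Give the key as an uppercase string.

  i= 0: D-R = 12 → M
  i= 1: K-R = 19 → T
  i= 2: O-N =  1 → B
  i= 3: L-Z = 12 → M
  i= 4: B-I = 19 → T
  i= 5: G-F =  1 → B
  i= 6: F-T = 12 → M
  i= 7: K-R = 19 → T
  i= 8: M-L =  1 → B
  i= 9: R-F = 12 → M
  i=10: P-W = 19 → T
  shifts repeat with period 3: MTB

MTB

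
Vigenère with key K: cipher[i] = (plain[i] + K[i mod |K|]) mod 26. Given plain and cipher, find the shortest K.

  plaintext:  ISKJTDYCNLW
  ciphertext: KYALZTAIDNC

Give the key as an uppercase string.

  i= 0: K-I =  2 → C
  i= 1: Y-S =  6 → G
  i= 2: A-K = 16 → Q
  i= 3: L-J =  2 → C
  i= 4: Z-T =  6 → G
  i= 5: T-D = 16 → Q
  i= 6: A-Y =  2 → C
  i= 7: I-C =  6 → G
  i= 8: D-N = 16 → Q
  i= 9: N-L =  2 → C
  i=10: C-W =  6 → G
  shifts repeat with period 3: CGQ

CGQ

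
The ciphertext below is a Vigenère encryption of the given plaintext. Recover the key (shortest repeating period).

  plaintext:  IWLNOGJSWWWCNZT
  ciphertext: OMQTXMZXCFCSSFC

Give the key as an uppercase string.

GQFGJ

  i= 0: O-I =  6 → G
  i= 1: M-W = 16 → Q
  i= 2: Q-L =  5 → F
  i= 3: T-N =  6 → G
  i= 4: X-O =  9 → J
  i= 5: M-G =  6 → G
  i= 6: Z-J = 16 → Q
  i= 7: X-S =  5 → F
  i= 8: C-W =  6 → G
  i= 9: F-W =  9 → J
  i=10: C-W =  6 → G
  i=11: S-C = 16 → Q
  i=12: S-N =  5 → F
  i=13: F-Z =  6 → G
  i=14: C-T =  9 → J
  shifts repeat with period 5: GQFGJ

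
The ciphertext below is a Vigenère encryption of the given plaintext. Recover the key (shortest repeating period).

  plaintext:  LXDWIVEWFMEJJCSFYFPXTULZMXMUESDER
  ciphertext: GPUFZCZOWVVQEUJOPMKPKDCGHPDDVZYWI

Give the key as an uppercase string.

VSRJRH

  i= 0: G-L = 21 → V
  i= 1: P-X = 18 → S
  i= 2: U-D = 17 → R
  i= 3: F-W =  9 → J
  i= 4: Z-I = 17 → R
  i= 5: C-V =  7 → H
  i= 6: Z-E = 21 → V
  i= 7: O-W = 18 → S
  i= 8: W-F = 17 → R
  i= 9: V-M =  9 → J
  i=10: V-E = 17 → R
  i=11: Q-J =  7 → H
  i=12: E-J = 21 → V
  i=13: U-C = 18 → S
  i=14: J-S = 17 → R
  i=15: O-F =  9 → J
  i=16: P-Y = 17 → R
  i=17: M-F =  7 → H
  i=18: K-P = 21 → V
  i=19: P-X = 18 → S
  i=20: K-T = 17 → R
  i=21: D-U =  9 → J
  i=22: C-L = 17 → R
  i=23: G-Z =  7 → H
  i=24: H-M = 21 → V
  i=25: P-X = 18 → S
  i=26: D-M = 17 → R
  i=27: D-U =  9 → J
  i=28: V-E = 17 → R
  i=29: Z-S =  7 → H
  i=30: Y-D = 21 → V
  i=31: W-E = 18 → S
  i=32: I-R = 17 → R
  shifts repeat with period 6: VSRJRH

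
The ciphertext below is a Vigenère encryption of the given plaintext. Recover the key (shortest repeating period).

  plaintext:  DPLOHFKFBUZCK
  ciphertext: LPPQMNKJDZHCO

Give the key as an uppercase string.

IAECF

  i= 0: L-D =  8 → I
  i= 1: P-P =  0 → A
  i= 2: P-L =  4 → E
  i= 3: Q-O =  2 → C
  i= 4: M-H =  5 → F
  i= 5: N-F =  8 → I
  i= 6: K-K =  0 → A
  i= 7: J-F =  4 → E
  i= 8: D-B =  2 → C
  i= 9: Z-U =  5 → F
  i=10: H-Z =  8 → I
  i=11: C-C =  0 → A
  i=12: O-K =  4 → E
  shifts repeat with period 5: IAECF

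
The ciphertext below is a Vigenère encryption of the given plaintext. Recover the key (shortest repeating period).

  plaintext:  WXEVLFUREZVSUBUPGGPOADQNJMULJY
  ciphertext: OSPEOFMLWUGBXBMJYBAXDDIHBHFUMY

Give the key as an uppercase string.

  i= 0: O-W = 18 → S
  i= 1: S-X = 21 → V
  i= 2: P-E = 11 → L
  i= 3: E-V =  9 → J
  i= 4: O-L =  3 → D
  i= 5: F-F =  0 → A
  i= 6: M-U = 18 → S
  i= 7: L-R = 20 → U
  i= 8: W-E = 18 → S
  i= 9: U-Z = 21 → V
  i=10: G-V = 11 → L
  i=11: B-S =  9 → J
  i=12: X-U =  3 → D
  i=13: B-B =  0 → A
  i=14: M-U = 18 → S
  i=15: J-P = 20 → U
  i=16: Y-G = 18 → S
  i=17: B-G = 21 → V
  i=18: A-P = 11 → L
  i=19: X-O =  9 → J
  i=20: D-A =  3 → D
  i=21: D-D =  0 → A
  i=22: I-Q = 18 → S
  i=23: H-N = 20 → U
  i=24: B-J = 18 → S
  i=25: H-M = 21 → V
  i=26: F-U = 11 → L
  i=27: U-L =  9 → J
  i=28: M-J =  3 → D
  i=29: Y-Y =  0 → A
  shifts repeat with period 8: SVLJDASU

SVLJDASU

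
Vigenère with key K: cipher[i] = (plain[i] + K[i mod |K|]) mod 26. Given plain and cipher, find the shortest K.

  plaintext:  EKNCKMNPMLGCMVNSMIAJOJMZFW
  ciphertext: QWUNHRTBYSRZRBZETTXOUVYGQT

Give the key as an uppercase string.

  i= 0: Q-E = 12 → M
  i= 1: W-K = 12 → M
  i= 2: U-N =  7 → H
  i= 3: N-C = 11 → L
  i= 4: H-K = 23 → X
  i= 5: R-M =  5 → F
  i= 6: T-N =  6 → G
  i= 7: B-P = 12 → M
  i= 8: Y-M = 12 → M
  i= 9: S-L =  7 → H
  i=10: R-G = 11 → L
  i=11: Z-C = 23 → X
  i=12: R-M =  5 → F
  i=13: B-V =  6 → G
  i=14: Z-N = 12 → M
  i=15: E-S = 12 → M
  i=16: T-M =  7 → H
  i=17: T-I = 11 → L
  i=18: X-A = 23 → X
  i=19: O-J =  5 → F
  i=20: U-O =  6 → G
  i=21: V-J = 12 → M
  i=22: Y-M = 12 → M
  i=23: G-Z =  7 → H
  i=24: Q-F = 11 → L
  i=25: T-W = 23 → X
  shifts repeat with period 7: MMHLXFG

MMHLXFG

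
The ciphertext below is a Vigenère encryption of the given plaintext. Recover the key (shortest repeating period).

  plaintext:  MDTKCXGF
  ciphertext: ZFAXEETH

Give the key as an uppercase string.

  i= 0: Z-M = 13 → N
  i= 1: F-D =  2 → C
  i= 2: A-T =  7 → H
  i= 3: X-K = 13 → N
  i= 4: E-C =  2 → C
  i= 5: E-X =  7 → H
  i= 6: T-G = 13 → N
  i= 7: H-F =  2 → C
  shifts repeat with period 3: NCH

NCH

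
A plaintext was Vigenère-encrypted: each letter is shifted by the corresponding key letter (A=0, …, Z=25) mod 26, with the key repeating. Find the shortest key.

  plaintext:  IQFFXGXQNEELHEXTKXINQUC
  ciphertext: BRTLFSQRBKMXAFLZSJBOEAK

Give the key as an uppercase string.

  i= 0: B-I = 19 → T
  i= 1: R-Q =  1 → B
  i= 2: T-F = 14 → O
  i= 3: L-F =  6 → G
  i= 4: F-X =  8 → I
  i= 5: S-G = 12 → M
  i= 6: Q-X = 19 → T
  i= 7: R-Q =  1 → B
  i= 8: B-N = 14 → O
  i= 9: K-E =  6 → G
  i=10: M-E =  8 → I
  i=11: X-L = 12 → M
  i=12: A-H = 19 → T
  i=13: F-E =  1 → B
  i=14: L-X = 14 → O
  i=15: Z-T =  6 → G
  i=16: S-K =  8 → I
  i=17: J-X = 12 → M
  i=18: B-I = 19 → T
  i=19: O-N =  1 → B
  i=20: E-Q = 14 → O
  i=21: A-U =  6 → G
  i=22: K-C =  8 → I
  shifts repeat with period 6: TBOGIM

TBOGIM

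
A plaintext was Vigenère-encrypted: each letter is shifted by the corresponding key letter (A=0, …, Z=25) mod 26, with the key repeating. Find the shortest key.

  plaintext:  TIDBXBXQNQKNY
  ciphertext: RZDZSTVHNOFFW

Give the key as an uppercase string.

YRAYVS

  i= 0: R-T = 24 → Y
  i= 1: Z-I = 17 → R
  i= 2: D-D =  0 → A
  i= 3: Z-B = 24 → Y
  i= 4: S-X = 21 → V
  i= 5: T-B = 18 → S
  i= 6: V-X = 24 → Y
  i= 7: H-Q = 17 → R
  i= 8: N-N =  0 → A
  i= 9: O-Q = 24 → Y
  i=10: F-K = 21 → V
  i=11: F-N = 18 → S
  i=12: W-Y = 24 → Y
  shifts repeat with period 6: YRAYVS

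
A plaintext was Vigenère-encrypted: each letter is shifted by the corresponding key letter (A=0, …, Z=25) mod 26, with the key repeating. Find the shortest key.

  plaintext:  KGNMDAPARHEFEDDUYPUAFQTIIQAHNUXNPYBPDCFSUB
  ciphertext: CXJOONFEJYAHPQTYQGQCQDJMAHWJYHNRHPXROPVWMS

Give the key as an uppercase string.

SRWCLNQE

  i= 0: C-K = 18 → S
  i= 1: X-G = 17 → R
  i= 2: J-N = 22 → W
  i= 3: O-M =  2 → C
  i= 4: O-D = 11 → L
  i= 5: N-A = 13 → N
  i= 6: F-P = 16 → Q
  i= 7: E-A =  4 → E
  i= 8: J-R = 18 → S
  i= 9: Y-H = 17 → R
  i=10: A-E = 22 → W
  i=11: H-F =  2 → C
  i=12: P-E = 11 → L
  i=13: Q-D = 13 → N
  i=14: T-D = 16 → Q
  i=15: Y-U =  4 → E
  i=16: Q-Y = 18 → S
  i=17: G-P = 17 → R
  i=18: Q-U = 22 → W
  i=19: C-A =  2 → C
  i=20: Q-F = 11 → L
  i=21: D-Q = 13 → N
  i=22: J-T = 16 → Q
  i=23: M-I =  4 → E
  i=24: A-I = 18 → S
  i=25: H-Q = 17 → R
  i=26: W-A = 22 → W
  i=27: J-H =  2 → C
  i=28: Y-N = 11 → L
  i=29: H-U = 13 → N
  i=30: N-X = 16 → Q
  i=31: R-N =  4 → E
  i=32: H-P = 18 → S
  i=33: P-Y = 17 → R
  i=34: X-B = 22 → W
  i=35: R-P =  2 → C
  i=36: O-D = 11 → L
  i=37: P-C = 13 → N
  i=38: V-F = 16 → Q
  i=39: W-S =  4 → E
  i=40: M-U = 18 → S
  i=41: S-B = 17 → R
  shifts repeat with period 8: SRWCLNQE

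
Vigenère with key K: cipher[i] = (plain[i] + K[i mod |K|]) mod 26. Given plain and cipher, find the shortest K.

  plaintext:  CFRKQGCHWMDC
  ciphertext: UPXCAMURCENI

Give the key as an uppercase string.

SKG

  i= 0: U-C = 18 → S
  i= 1: P-F = 10 → K
  i= 2: X-R =  6 → G
  i= 3: C-K = 18 → S
  i= 4: A-Q = 10 → K
  i= 5: M-G =  6 → G
  i= 6: U-C = 18 → S
  i= 7: R-H = 10 → K
  i= 8: C-W =  6 → G
  i= 9: E-M = 18 → S
  i=10: N-D = 10 → K
  i=11: I-C =  6 → G
  shifts repeat with period 3: SKG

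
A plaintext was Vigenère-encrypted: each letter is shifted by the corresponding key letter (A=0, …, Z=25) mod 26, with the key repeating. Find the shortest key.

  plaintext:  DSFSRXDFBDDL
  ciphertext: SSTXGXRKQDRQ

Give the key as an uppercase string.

PAOF

  i= 0: S-D = 15 → P
  i= 1: S-S =  0 → A
  i= 2: T-F = 14 → O
  i= 3: X-S =  5 → F
  i= 4: G-R = 15 → P
  i= 5: X-X =  0 → A
  i= 6: R-D = 14 → O
  i= 7: K-F =  5 → F
  i= 8: Q-B = 15 → P
  i= 9: D-D =  0 → A
  i=10: R-D = 14 → O
  i=11: Q-L =  5 → F
  shifts repeat with period 4: PAOF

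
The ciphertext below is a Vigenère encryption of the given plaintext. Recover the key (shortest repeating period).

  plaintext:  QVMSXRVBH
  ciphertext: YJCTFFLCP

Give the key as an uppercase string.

  i= 0: Y-Q =  8 → I
  i= 1: J-V = 14 → O
  i= 2: C-M = 16 → Q
  i= 3: T-S =  1 → B
  i= 4: F-X =  8 → I
  i= 5: F-R = 14 → O
  i= 6: L-V = 16 → Q
  i= 7: C-B =  1 → B
  i= 8: P-H =  8 → I
  shifts repeat with period 4: IOQB

IOQB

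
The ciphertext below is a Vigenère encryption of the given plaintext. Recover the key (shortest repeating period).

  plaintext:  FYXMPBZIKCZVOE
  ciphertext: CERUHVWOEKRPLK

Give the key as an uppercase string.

  i= 0: C-F = 23 → X
  i= 1: E-Y =  6 → G
  i= 2: R-X = 20 → U
  i= 3: U-M =  8 → I
  i= 4: H-P = 18 → S
  i= 5: V-B = 20 → U
  i= 6: W-Z = 23 → X
  i= 7: O-I =  6 → G
  i= 8: E-K = 20 → U
  i= 9: K-C =  8 → I
  i=10: R-Z = 18 → S
  i=11: P-V = 20 → U
  i=12: L-O = 23 → X
  i=13: K-E =  6 → G
  shifts repeat with period 6: XGUISU

XGUISU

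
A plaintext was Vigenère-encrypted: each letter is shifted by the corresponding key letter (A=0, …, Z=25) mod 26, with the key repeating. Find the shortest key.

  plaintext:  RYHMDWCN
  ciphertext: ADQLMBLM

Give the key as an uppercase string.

  i= 0: A-R =  9 → J
  i= 1: D-Y =  5 → F
  i= 2: Q-H =  9 → J
  i= 3: L-M = 25 → Z
  i= 4: M-D =  9 → J
  i= 5: B-W =  5 → F
  i= 6: L-C =  9 → J
  i= 7: M-N = 25 → Z
  shifts repeat with period 4: JFJZ

JFJZ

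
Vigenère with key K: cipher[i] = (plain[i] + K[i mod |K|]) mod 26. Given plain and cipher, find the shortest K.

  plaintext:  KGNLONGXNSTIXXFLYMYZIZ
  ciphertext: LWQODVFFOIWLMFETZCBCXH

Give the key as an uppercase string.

BQDDPIZI

  i= 0: L-K =  1 → B
  i= 1: W-G = 16 → Q
  i= 2: Q-N =  3 → D
  i= 3: O-L =  3 → D
  i= 4: D-O = 15 → P
  i= 5: V-N =  8 → I
  i= 6: F-G = 25 → Z
  i= 7: F-X =  8 → I
  i= 8: O-N =  1 → B
  i= 9: I-S = 16 → Q
  i=10: W-T =  3 → D
  i=11: L-I =  3 → D
  i=12: M-X = 15 → P
  i=13: F-X =  8 → I
  i=14: E-F = 25 → Z
  i=15: T-L =  8 → I
  i=16: Z-Y =  1 → B
  i=17: C-M = 16 → Q
  i=18: B-Y =  3 → D
  i=19: C-Z =  3 → D
  i=20: X-I = 15 → P
  i=21: H-Z =  8 → I
  shifts repeat with period 8: BQDDPIZI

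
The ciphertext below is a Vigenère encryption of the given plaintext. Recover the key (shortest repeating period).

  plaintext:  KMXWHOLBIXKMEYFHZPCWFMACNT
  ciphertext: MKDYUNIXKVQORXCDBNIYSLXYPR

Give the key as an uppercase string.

CYGCNZXW

  i= 0: M-K =  2 → C
  i= 1: K-M = 24 → Y
  i= 2: D-X =  6 → G
  i= 3: Y-W =  2 → C
  i= 4: U-H = 13 → N
  i= 5: N-O = 25 → Z
  i= 6: I-L = 23 → X
  i= 7: X-B = 22 → W
  i= 8: K-I =  2 → C
  i= 9: V-X = 24 → Y
  i=10: Q-K =  6 → G
  i=11: O-M =  2 → C
  i=12: R-E = 13 → N
  i=13: X-Y = 25 → Z
  i=14: C-F = 23 → X
  i=15: D-H = 22 → W
  i=16: B-Z =  2 → C
  i=17: N-P = 24 → Y
  i=18: I-C =  6 → G
  i=19: Y-W =  2 → C
  i=20: S-F = 13 → N
  i=21: L-M = 25 → Z
  i=22: X-A = 23 → X
  i=23: Y-C = 22 → W
  i=24: P-N =  2 → C
  i=25: R-T = 24 → Y
  shifts repeat with period 8: CYGCNZXW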